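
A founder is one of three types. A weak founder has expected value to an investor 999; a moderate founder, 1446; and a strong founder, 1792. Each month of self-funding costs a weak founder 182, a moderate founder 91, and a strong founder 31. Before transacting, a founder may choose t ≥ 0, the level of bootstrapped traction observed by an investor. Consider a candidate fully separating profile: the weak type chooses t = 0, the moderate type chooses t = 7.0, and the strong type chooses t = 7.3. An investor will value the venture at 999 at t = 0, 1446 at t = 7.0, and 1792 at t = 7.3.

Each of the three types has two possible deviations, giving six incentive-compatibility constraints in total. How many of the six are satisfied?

Weak (own payoff 999): to t=7.0 gives 1446 − 182×7.0 = 172 → no gain ✓; to t=7.3 gives 1792 − 182×7.3 = 463.4 → no gain ✓.
Moderate (own payoff 1446 − 91×7.0 = 809): to t=0 gives 999 → profitable ✗; to t=7.3 gives 1792 − 91×7.3 = 1127.7 → profitable ✗.
Strong (own payoff 1792 − 31×7.3 = 1565.7): to t=0 gives 999 → no gain ✓; to t=7.0 gives 1446 − 31×7.0 = 1229 → no gain ✓.
4 of the 6 constraints hold; not an equilibrium.

4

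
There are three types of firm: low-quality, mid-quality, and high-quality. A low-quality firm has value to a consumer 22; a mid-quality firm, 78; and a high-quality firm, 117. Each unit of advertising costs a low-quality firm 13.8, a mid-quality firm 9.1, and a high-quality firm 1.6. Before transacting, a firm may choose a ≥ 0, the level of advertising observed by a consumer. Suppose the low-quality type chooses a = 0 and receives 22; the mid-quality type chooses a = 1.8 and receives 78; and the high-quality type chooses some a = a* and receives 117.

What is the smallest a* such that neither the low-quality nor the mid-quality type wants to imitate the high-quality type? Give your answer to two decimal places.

Mid-quality type (on-path payoff 78 − 9.1×1.8 = 61.62) won't mimic when 61.62 ≥ 117 − 9.1·a*, i.e. a* ≥ 6.09.
Low-quality type (on-path payoff 22) won't mimic when 22 ≥ 117 − 13.8·a*, i.e. a* ≥ 6.88.
Both must hold, so a* = max(6.88, 6.09) = 6.88. The low-quality type's constraint binds.

6.88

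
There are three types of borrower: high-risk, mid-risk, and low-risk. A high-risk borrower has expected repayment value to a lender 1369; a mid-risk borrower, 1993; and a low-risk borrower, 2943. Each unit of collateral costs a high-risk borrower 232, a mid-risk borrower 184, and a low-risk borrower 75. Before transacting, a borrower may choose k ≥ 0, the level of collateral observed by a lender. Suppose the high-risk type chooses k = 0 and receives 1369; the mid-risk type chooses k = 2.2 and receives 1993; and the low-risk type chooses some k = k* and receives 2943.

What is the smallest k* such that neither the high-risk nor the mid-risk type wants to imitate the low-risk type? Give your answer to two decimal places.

High-risk type (on-path payoff 1369) won't mimic when 1369 ≥ 2943 − 232·k*, i.e. k* ≥ 6.78.
Mid-risk type (on-path payoff 1993 − 184×2.2 = 1588.2) won't mimic when 1588.2 ≥ 2943 − 184·k*, i.e. k* ≥ 7.36.
Both must hold, so k* = max(6.78, 7.36) = 7.36. The mid-risk type's constraint binds.

7.36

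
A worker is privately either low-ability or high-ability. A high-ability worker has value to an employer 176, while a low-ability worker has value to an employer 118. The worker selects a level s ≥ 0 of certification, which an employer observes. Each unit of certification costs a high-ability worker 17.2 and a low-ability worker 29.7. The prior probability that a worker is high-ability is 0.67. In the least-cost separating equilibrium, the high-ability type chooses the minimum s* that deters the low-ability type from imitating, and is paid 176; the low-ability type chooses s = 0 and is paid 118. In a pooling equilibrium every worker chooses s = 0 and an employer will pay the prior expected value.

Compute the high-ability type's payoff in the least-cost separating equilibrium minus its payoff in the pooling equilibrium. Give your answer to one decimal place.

Least-cost separating signal: s* solves 118 = 176 − 29.7·s*, so s* = (176 − 118)/29.7 ≈ 1.9529.
High-ability type's separating payoff: 176 − 17.2 × s* = 176 − 17.2 × (176 − 118)/29.7 = 176 − 997.6/29.7 ≈ 142.411.
Pooling payoff: 0.67 × 176 + 0.33 × 118 = 156.86.
Difference: 142.411 − 156.86 = -14.449, i.e. -14.4 to one decimal place.
The high-ability type would prefer the pooling outcome.

-14.4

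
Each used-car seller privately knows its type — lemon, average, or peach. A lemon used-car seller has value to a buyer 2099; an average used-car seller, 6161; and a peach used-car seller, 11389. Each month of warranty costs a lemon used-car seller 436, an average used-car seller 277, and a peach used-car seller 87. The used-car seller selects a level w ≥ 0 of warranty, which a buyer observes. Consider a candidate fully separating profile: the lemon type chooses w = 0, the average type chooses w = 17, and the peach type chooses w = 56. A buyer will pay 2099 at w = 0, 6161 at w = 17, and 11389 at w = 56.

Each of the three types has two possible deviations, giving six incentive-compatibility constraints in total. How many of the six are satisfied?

5

Peach (own payoff 11389 − 87×56 = 6517): to w=0 gives 2099 → no gain ✓; to w=17 gives 6161 − 87×17 = 4682 → no gain ✓.
Lemon (own payoff 2099): to w=17 gives 6161 − 436×17 = -1251 → no gain ✓; to w=56 gives 11389 − 436×56 = -13027 → no gain ✓.
Average (own payoff 6161 − 277×17 = 1452): to w=0 gives 2099 → profitable ✗; to w=56 gives 11389 − 277×56 = -4123 → no gain ✓.
5 of the 6 constraints hold; not an equilibrium.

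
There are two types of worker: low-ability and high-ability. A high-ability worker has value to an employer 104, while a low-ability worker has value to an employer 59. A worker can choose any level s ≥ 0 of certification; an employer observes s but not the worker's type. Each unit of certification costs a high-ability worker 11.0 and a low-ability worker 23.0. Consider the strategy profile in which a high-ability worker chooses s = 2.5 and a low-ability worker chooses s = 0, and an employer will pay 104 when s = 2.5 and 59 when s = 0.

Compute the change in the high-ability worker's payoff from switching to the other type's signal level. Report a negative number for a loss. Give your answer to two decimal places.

Playing s = 2.5 the high-ability worker receives 104 − 11.0 × 2.5 = 76.5.
Deviating to s = 0 yields 59 instead.
Gain from deviating: 59 − 76.5 = -17.50.
The gain is negative, so the high-ability type's incentive-compatibility constraint is satisfied.

-17.50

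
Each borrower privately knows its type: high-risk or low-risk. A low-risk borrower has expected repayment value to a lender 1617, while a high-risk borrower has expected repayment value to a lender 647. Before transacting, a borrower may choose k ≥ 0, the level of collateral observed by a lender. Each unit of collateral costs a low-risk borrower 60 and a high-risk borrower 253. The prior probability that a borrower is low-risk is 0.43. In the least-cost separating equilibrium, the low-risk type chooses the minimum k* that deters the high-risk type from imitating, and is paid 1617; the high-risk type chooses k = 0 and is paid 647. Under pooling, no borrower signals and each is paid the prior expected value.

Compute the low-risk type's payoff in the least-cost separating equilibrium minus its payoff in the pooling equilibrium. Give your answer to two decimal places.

Least-cost separating signal: k* solves 647 = 1617 − 253·k*, so k* = (1617 − 647)/253 ≈ 3.8340.
Low-risk type's separating payoff: 1617 − 60 × k* = 1617 − 60 × (1617 − 647)/253 = 1617 − 58200/253 ≈ 1386.9605.
Pooling payoff: 0.43 × 1617 + 0.57 × 647 = 1064.1.
Difference: 1386.9605 − 1064.1 = 322.8605, i.e. 322.86 to two decimal places.
The low-risk type prefers to separate.

322.86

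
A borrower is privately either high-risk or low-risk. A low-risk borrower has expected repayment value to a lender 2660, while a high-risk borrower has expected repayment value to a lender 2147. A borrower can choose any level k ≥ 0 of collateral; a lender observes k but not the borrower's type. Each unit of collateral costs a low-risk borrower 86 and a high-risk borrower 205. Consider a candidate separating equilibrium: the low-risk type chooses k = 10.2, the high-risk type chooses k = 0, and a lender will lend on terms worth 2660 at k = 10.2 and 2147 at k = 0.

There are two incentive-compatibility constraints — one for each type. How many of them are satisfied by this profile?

Low-risk type: signal → 2660 − 86 × 10.2 = 1782.8; deviate to 0 → 2147. IC fails (1782.8 < 2147).
High-risk type: stay at 0 → 2147; mimic → 2660 − 205 × 10.2 = 569. IC holds (2147 ≥ 569).
1 of 2 constraints hold, so this profile is not an equilibrium.

1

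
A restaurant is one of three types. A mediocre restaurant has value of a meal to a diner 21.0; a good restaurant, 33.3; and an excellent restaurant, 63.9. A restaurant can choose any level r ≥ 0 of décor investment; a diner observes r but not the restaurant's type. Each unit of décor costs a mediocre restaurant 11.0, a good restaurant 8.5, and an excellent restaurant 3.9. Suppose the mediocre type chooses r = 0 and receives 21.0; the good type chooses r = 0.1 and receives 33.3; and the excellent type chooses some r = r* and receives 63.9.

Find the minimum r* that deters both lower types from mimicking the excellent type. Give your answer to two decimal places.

3.90

Mediocre type (on-path payoff 21.0) won't mimic when 21.0 ≥ 63.9 − 11.0·r*, i.e. r* ≥ 3.90.
Good type (on-path payoff 33.3 − 8.5×0.1 = 32.45) won't mimic when 32.45 ≥ 63.9 − 8.5·r*, i.e. r* ≥ 3.70.
Both must hold, so r* = max(3.90, 3.70) = 3.90. The mediocre type's constraint binds.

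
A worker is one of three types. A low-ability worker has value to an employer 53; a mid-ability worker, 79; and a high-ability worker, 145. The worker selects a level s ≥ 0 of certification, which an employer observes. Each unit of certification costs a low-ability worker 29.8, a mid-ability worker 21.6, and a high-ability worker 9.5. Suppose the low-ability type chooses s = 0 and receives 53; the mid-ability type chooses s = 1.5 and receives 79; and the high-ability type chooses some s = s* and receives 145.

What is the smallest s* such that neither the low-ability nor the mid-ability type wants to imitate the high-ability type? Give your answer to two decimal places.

Mid-ability type (on-path payoff 79 − 21.6×1.5 = 46.6) won't mimic when 46.6 ≥ 145 − 21.6·s*, i.e. s* ≥ 4.56.
Low-ability type (on-path payoff 53) won't mimic when 53 ≥ 145 − 29.8·s*, i.e. s* ≥ 3.09.
Both must hold, so s* = max(3.09, 4.56) = 4.56. The mid-ability type's constraint binds.

4.56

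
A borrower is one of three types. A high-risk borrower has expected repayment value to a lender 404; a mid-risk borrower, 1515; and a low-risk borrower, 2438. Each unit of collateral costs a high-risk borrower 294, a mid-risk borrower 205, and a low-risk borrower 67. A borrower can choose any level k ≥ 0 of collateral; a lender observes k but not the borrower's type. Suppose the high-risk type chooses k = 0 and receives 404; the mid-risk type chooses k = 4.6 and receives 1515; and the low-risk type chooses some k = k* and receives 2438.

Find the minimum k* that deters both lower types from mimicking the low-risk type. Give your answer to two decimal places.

High-risk type (on-path payoff 404) won't mimic when 404 ≥ 2438 − 294·k*, i.e. k* ≥ 6.92.
Mid-risk type (on-path payoff 1515 − 205×4.6 = 572) won't mimic when 572 ≥ 2438 − 205·k*, i.e. k* ≥ 9.10.
Both must hold, so k* = max(6.92, 9.10) = 9.10. The mid-risk type's constraint binds.

9.10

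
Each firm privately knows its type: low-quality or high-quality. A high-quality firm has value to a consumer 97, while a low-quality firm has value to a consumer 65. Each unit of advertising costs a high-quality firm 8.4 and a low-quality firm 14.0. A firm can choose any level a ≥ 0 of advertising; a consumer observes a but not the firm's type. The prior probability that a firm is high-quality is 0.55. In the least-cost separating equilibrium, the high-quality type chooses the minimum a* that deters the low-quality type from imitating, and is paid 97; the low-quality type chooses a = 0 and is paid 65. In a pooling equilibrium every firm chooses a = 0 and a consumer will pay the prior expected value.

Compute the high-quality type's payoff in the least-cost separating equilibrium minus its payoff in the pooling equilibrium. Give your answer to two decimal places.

Least-cost separating signal: a* solves 65 = 97 − 14.0·a*, so a* = (97 − 65)/14.0 ≈ 2.2857.
High-quality type's separating payoff: 97 − 8.4 × a* = 97 − 8.4 × (97 − 65)/14.0 = 97 − 268.8/14.0 = 77.8.
Pooling payoff: 0.55 × 97 + 0.45 × 65 = 82.6.
Difference: 77.8 − 82.6 = -4.80.
The high-quality type would prefer the pooling outcome.

-4.80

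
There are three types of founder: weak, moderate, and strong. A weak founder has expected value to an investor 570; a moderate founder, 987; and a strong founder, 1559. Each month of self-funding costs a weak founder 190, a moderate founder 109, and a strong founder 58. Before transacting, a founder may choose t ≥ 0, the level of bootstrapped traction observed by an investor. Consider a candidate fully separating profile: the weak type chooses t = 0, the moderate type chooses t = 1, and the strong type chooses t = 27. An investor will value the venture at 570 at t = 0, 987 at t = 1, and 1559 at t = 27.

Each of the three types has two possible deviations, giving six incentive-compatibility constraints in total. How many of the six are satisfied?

3

Moderate (own payoff 987 − 109×1 = 878): to t=0 gives 570 → no gain ✓; to t=27 gives 1559 − 109×27 = -1384 → no gain ✓.
Strong (own payoff 1559 − 58×27 = -7): to t=0 gives 570 → profitable ✗; to t=1 gives 987 − 58×1 = 929 → profitable ✗.
Weak (own payoff 570): to t=1 gives 987 − 190×1 = 797 → profitable ✗; to t=27 gives 1559 − 190×27 = -3571 → no gain ✓.
3 of the 6 constraints hold; not an equilibrium.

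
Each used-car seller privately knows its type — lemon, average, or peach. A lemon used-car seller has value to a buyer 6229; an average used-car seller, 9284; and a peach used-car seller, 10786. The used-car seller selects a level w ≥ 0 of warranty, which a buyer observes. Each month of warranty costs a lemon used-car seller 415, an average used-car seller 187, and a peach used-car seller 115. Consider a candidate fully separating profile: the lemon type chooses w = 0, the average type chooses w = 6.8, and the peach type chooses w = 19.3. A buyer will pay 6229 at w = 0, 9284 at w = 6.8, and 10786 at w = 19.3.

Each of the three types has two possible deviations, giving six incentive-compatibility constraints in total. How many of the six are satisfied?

Peach (own payoff 10786 − 115×19.3 = 8566.5): to w=0 gives 6229 → no gain ✓; to w=6.8 gives 9284 − 115×6.8 = 8502 → no gain ✓.
Average (own payoff 9284 − 187×6.8 = 8012.4): to w=0 gives 6229 → no gain ✓; to w=19.3 gives 10786 − 187×19.3 = 7176.9 → no gain ✓.
Lemon (own payoff 6229): to w=6.8 gives 9284 − 415×6.8 = 6462 → profitable ✗; to w=19.3 gives 10786 − 415×19.3 = 2776.5 → no gain ✓.
5 of the 6 constraints hold; not an equilibrium.

5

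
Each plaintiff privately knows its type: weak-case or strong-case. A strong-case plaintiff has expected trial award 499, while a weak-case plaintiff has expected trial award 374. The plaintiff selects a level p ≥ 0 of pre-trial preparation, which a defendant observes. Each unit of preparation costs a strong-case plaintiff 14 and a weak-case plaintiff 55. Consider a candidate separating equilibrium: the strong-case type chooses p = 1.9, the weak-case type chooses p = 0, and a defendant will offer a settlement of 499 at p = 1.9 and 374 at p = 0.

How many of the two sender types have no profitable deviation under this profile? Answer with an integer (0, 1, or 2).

Weak-case type: stay at 0 → 374; mimic → 499 − 55 × 1.9 = 394.5. IC fails (374 < 394.5).
Strong-case type: signal → 499 − 14 × 1.9 = 472.4; deviate to 0 → 374. IC holds (472.4 ≥ 374).
1 of 2 constraints hold, so this profile is not an equilibrium.

1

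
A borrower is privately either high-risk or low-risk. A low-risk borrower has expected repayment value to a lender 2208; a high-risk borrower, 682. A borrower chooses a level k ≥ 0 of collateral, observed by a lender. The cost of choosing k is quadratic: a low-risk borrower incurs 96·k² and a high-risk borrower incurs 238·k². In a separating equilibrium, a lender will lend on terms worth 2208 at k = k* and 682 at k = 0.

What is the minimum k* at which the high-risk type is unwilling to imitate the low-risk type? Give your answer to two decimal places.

2.53

The high-risk type at k = 0 receives 682; imitating at k* yields 2208 − 238·k*².
Indifference: 682 = 2208 − 238·k*², so k*² = (2208 − 682) / 238 ≈ 6.4118.
k* = √6.4118 ≈ 2.53.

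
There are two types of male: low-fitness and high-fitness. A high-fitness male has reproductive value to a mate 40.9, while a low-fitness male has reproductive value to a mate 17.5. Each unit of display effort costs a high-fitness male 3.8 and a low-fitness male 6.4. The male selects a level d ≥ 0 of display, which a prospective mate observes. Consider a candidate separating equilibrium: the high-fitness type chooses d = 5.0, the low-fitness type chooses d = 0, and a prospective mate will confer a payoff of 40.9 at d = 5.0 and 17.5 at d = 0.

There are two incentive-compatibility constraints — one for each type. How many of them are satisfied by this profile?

2

High-fitness type: signal → 40.9 − 3.8 × 5.0 = 21.9; deviate to 0 → 17.5. IC holds (21.9 ≥ 17.5).
Low-fitness type: stay at 0 → 17.5; mimic → 40.9 − 6.4 × 5.0 = 8.9. IC holds (17.5 ≥ 8.9).
2 of 2 constraints hold, so this is a separating equilibrium.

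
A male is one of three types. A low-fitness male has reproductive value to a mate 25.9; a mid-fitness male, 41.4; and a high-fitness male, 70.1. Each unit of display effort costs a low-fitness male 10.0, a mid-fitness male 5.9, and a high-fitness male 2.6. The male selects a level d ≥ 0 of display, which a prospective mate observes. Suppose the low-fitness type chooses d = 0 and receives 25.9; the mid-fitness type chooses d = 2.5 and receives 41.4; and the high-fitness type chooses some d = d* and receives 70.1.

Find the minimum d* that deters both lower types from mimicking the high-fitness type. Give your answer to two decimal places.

Mid-fitness type (on-path payoff 41.4 − 5.9×2.5 = 26.65) won't mimic when 26.65 ≥ 70.1 − 5.9·d*, i.e. d* ≥ 7.36.
Low-fitness type (on-path payoff 25.9) won't mimic when 25.9 ≥ 70.1 − 10.0·d*, i.e. d* ≥ 4.42.
Both must hold, so d* = max(4.42, 7.36) = 7.36. The mid-fitness type's constraint binds.

7.36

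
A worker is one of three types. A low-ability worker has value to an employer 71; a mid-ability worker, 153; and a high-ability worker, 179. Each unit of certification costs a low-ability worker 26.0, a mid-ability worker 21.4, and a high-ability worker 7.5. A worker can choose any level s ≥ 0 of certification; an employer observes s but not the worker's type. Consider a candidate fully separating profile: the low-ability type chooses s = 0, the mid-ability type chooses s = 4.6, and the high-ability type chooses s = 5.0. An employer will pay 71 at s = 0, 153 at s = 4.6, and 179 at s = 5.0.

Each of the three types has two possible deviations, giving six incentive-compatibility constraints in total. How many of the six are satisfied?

Mid-ability (own payoff 153 − 21.4×4.6 = 54.56): to s=0 gives 71 → profitable ✗; to s=5.0 gives 179 − 21.4×5.0 = 72 → profitable ✗.
Low-ability (own payoff 71): to s=4.6 gives 153 − 26.0×4.6 = 33.4 → no gain ✓; to s=5.0 gives 179 − 26.0×5.0 = 49 → no gain ✓.
High-ability (own payoff 179 − 7.5×5.0 = 141.5): to s=0 gives 71 → no gain ✓; to s=4.6 gives 153 − 7.5×4.6 = 118.5 → no gain ✓.
4 of the 6 constraints hold; not an equilibrium.

4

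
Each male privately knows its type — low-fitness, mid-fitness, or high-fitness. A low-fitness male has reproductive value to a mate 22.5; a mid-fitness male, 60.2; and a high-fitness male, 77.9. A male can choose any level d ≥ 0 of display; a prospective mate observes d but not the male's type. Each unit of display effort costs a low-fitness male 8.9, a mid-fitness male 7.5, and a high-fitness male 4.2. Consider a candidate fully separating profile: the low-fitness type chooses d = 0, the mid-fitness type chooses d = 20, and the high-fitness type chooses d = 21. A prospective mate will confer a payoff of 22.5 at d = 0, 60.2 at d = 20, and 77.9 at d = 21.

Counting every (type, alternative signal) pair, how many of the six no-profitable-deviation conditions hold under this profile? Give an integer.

Low-fitness (own payoff 22.5): to d=20 gives 60.2 − 8.9×20 = -117.8 → no gain ✓; to d=21 gives 77.9 − 8.9×21 = -109 → no gain ✓.
Mid-fitness (own payoff 60.2 − 7.5×20 = -89.8): to d=0 gives 22.5 → profitable ✗; to d=21 gives 77.9 − 7.5×21 = -79.6 → profitable ✗.
High-fitness (own payoff 77.9 − 4.2×21 = -10.3): to d=0 gives 22.5 → profitable ✗; to d=20 gives 60.2 − 4.2×20 = -23.8 → no gain ✓.
3 of the 6 constraints hold; not an equilibrium.

3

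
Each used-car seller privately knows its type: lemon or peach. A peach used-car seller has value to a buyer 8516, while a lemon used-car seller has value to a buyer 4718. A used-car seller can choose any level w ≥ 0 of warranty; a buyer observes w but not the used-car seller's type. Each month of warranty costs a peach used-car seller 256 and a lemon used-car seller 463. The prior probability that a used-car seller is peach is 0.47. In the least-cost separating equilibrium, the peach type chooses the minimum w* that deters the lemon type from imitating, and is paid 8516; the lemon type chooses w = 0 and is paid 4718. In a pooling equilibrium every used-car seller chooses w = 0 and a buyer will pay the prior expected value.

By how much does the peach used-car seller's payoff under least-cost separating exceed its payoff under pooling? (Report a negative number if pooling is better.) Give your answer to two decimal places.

-87.03

Least-cost separating signal: w* solves 4718 = 8516 − 463·w*, so w* = (8516 − 4718)/463 ≈ 8.2030.
Peach type's separating payoff: 8516 − 256 × w* = 8516 − 256 × (8516 − 4718)/463 = 8516 − 972288/463 ≈ 6416.0259.
Pooling payoff: 0.47 × 8516 + 0.53 × 4718 = 6503.06.
Difference: 6416.0259 − 6503.06 = -87.0341, i.e. -87.03 to two decimal places.
The peach type would prefer the pooling outcome.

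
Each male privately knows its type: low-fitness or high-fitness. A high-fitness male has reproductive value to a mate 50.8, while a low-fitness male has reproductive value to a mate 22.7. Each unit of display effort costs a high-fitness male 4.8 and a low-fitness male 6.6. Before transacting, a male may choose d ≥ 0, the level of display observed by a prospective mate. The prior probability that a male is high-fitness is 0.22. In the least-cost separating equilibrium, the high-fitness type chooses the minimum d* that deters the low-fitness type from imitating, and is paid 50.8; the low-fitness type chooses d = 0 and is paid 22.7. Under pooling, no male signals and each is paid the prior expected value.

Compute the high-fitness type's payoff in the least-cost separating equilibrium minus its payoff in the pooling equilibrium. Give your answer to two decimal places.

Least-cost separating signal: d* solves 22.7 = 50.8 − 6.6·d*, so d* = (50.8 − 22.7)/6.6 ≈ 4.2576.
High-fitness type's separating payoff: 50.8 − 4.8 × d* = 50.8 − 4.8 × (50.8 − 22.7)/6.6 = 50.8 − 134.88/6.6 ≈ 30.3636.
Pooling payoff: 0.22 × 50.8 + 0.78 × 22.7 = 28.882.
Difference: 30.3636 − 28.882 = 1.4816, i.e. 1.48 to two decimal places.
The high-fitness type prefers to separate.

1.48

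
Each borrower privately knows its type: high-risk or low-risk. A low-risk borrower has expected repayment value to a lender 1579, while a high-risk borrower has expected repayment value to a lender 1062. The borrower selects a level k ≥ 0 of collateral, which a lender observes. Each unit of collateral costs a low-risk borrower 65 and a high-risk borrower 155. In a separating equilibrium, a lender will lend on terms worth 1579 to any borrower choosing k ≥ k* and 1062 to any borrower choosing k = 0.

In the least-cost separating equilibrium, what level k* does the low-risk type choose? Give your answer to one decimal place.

3.3

A high-risk borrower choosing k = 0 receives 1062.
Imitating at k* instead would pay 1579 at cost 155·k*, netting 1579 − 155·k*.
Indifference: 1062 = 1579 − 155·k*, so k* = (1579 − 1062) / 155 ≈ 3.3.
This is the high-risk type's binding incentive-compatibility constraint; any k ≥ 3.3 sustains separation on that side.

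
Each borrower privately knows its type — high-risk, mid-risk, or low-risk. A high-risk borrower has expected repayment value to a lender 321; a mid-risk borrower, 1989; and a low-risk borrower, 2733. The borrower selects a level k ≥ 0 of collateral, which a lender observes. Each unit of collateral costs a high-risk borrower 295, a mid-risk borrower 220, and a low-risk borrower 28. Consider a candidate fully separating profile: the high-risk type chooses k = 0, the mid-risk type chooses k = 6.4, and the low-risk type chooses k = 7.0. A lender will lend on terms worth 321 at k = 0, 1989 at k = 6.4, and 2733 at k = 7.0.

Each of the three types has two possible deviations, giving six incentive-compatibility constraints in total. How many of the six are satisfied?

Mid-risk (own payoff 1989 − 220×6.4 = 581): to k=0 gives 321 → no gain ✓; to k=7.0 gives 2733 − 220×7.0 = 1193 → profitable ✗.
Low-risk (own payoff 2733 − 28×7.0 = 2537): to k=0 gives 321 → no gain ✓; to k=6.4 gives 1989 − 28×6.4 = 1809.8 → no gain ✓.
High-risk (own payoff 321): to k=6.4 gives 1989 − 295×6.4 = 101 → no gain ✓; to k=7.0 gives 2733 − 295×7.0 = 668 → profitable ✗.
4 of the 6 constraints hold; not an equilibrium.

4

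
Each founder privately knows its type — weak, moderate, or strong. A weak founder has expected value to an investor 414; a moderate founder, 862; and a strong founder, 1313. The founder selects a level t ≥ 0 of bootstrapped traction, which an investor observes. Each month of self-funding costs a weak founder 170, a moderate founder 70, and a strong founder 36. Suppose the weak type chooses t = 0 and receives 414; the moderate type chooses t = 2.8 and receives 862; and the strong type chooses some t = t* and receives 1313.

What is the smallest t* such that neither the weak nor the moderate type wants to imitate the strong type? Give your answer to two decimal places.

Weak type (on-path payoff 414) won't mimic when 414 ≥ 1313 − 170·t*, i.e. t* ≥ 5.29.
Moderate type (on-path payoff 862 − 70×2.8 = 666) won't mimic when 666 ≥ 1313 − 70·t*, i.e. t* ≥ 9.24.
Both must hold, so t* = max(5.29, 9.24) = 9.24. The moderate type's constraint binds.

9.24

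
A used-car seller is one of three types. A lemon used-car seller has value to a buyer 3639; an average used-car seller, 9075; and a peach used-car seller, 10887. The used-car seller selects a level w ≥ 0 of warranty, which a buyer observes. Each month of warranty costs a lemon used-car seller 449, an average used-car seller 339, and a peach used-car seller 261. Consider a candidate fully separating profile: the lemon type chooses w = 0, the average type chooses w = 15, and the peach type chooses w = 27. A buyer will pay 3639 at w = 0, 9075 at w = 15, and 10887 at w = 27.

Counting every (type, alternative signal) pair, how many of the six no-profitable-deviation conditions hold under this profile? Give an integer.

Lemon (own payoff 3639): to w=15 gives 9075 − 449×15 = 2340 → no gain ✓; to w=27 gives 10887 − 449×27 = -1236 → no gain ✓.
Peach (own payoff 10887 − 261×27 = 3840): to w=0 gives 3639 → no gain ✓; to w=15 gives 9075 − 261×15 = 5160 → profitable ✗.
Average (own payoff 9075 − 339×15 = 3990): to w=0 gives 3639 → no gain ✓; to w=27 gives 10887 − 339×27 = 1734 → no gain ✓.
5 of the 6 constraints hold; not an equilibrium.

5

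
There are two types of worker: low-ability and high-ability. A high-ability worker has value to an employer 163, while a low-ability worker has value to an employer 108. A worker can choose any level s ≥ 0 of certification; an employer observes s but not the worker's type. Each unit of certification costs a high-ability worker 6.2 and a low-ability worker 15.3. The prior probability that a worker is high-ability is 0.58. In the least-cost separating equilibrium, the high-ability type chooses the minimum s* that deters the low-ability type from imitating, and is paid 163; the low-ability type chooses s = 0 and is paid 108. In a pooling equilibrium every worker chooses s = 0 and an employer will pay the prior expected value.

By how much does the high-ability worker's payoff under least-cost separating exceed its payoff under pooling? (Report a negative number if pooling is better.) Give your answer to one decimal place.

Least-cost separating signal: s* solves 108 = 163 − 15.3·s*, so s* = (163 − 108)/15.3 ≈ 3.5948.
High-ability type's separating payoff: 163 − 6.2 × s* = 163 − 6.2 × (163 − 108)/15.3 = 163 − 341/15.3 ≈ 140.712.
Pooling payoff: 0.58 × 163 + 0.42 × 108 = 139.9.
Difference: 140.712 − 139.9 = 0.812, i.e. 0.8 to one decimal place.
The high-ability type prefers to separate.

0.8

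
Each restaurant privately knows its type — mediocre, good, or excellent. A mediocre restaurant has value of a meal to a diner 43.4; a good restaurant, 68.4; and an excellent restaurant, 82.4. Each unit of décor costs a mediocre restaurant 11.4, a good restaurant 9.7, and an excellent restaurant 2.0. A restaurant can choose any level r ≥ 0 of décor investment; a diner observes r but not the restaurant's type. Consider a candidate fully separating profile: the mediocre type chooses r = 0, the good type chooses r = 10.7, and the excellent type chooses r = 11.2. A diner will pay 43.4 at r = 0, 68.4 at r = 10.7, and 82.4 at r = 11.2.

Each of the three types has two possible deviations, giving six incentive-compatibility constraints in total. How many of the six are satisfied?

Mediocre (own payoff 43.4): to r=10.7 gives 68.4 − 11.4×10.7 = -53.58 → no gain ✓; to r=11.2 gives 82.4 − 11.4×11.2 = -45.28 → no gain ✓.
Excellent (own payoff 82.4 − 2.0×11.2 = 60): to r=0 gives 43.4 → no gain ✓; to r=10.7 gives 68.4 − 2.0×10.7 = 47 → no gain ✓.
Good (own payoff 68.4 − 9.7×10.7 = -35.39): to r=0 gives 43.4 → profitable ✗; to r=11.2 gives 82.4 − 9.7×11.2 = -26.24 → profitable ✗.
4 of the 6 constraints hold; not an equilibrium.

4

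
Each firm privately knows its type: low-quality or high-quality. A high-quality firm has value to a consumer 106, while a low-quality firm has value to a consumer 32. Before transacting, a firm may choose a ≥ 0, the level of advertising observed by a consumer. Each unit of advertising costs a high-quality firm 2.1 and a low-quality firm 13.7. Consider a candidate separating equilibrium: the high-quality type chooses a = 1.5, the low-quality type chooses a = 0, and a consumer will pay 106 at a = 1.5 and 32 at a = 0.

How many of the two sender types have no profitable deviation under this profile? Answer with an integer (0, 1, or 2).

High-quality type: signal → 106 − 2.1 × 1.5 = 102.85; deviate to 0 → 32. IC holds (102.85 ≥ 32).
Low-quality type: stay at 0 → 32; mimic → 106 − 13.7 × 1.5 = 85.45. IC fails (32 < 85.45).
1 of 2 constraints hold, so this profile is not an equilibrium.

1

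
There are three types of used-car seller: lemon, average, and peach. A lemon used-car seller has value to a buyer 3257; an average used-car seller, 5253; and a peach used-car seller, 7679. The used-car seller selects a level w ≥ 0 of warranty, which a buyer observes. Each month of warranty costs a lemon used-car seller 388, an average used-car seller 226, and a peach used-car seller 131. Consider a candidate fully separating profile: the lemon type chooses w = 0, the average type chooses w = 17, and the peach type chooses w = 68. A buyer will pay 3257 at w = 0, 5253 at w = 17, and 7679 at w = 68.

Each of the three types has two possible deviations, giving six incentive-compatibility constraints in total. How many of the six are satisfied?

Peach (own payoff 7679 − 131×68 = -1229): to w=0 gives 3257 → profitable ✗; to w=17 gives 5253 − 131×17 = 3026 → profitable ✗.
Lemon (own payoff 3257): to w=17 gives 5253 − 388×17 = -1343 → no gain ✓; to w=68 gives 7679 − 388×68 = -18705 → no gain ✓.
Average (own payoff 5253 − 226×17 = 1411): to w=0 gives 3257 → profitable ✗; to w=68 gives 7679 − 226×68 = -7689 → no gain ✓.
3 of the 6 constraints hold; not an equilibrium.

3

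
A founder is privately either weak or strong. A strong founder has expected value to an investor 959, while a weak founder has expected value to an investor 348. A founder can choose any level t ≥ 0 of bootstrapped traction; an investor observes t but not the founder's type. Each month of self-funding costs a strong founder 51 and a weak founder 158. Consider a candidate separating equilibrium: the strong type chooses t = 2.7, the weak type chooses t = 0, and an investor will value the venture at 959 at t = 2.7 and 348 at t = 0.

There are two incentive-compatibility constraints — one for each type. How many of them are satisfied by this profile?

Strong type: signal → 959 − 51 × 2.7 = 821.3; deviate to 0 → 348. IC holds (821.3 ≥ 348).
Weak type: stay at 0 → 348; mimic → 959 − 158 × 2.7 = 532.4. IC fails (348 < 532.4).
1 of 2 constraints hold, so this profile is not an equilibrium.

1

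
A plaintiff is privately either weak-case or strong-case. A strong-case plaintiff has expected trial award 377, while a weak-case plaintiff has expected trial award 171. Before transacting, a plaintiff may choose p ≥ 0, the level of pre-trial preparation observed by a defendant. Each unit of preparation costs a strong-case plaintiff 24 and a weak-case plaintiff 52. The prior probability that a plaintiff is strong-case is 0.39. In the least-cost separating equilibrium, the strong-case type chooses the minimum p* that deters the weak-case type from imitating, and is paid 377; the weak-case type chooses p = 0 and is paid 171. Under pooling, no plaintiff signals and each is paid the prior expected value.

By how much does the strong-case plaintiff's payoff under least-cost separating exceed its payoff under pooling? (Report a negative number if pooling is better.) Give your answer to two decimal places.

30.58

Least-cost separating signal: p* solves 171 = 377 − 52·p*, so p* = (377 − 171)/52 ≈ 3.9615.
Strong-case type's separating payoff: 377 − 24 × p* = 377 − 24 × (377 − 171)/52 = 377 − 4944/52 ≈ 281.9231.
Pooling payoff: 0.39 × 377 + 0.61 × 171 = 251.34.
Difference: 281.9231 − 251.34 = 30.5831, i.e. 30.58 to two decimal places.
The strong-case type prefers to separate.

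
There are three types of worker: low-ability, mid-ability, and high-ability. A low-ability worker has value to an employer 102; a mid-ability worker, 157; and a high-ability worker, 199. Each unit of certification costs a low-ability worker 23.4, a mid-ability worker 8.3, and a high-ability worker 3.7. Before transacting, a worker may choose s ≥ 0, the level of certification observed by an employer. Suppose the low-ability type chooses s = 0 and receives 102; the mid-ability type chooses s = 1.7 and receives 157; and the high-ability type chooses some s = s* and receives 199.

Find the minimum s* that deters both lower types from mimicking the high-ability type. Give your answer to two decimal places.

6.76

Low-ability type (on-path payoff 102) won't mimic when 102 ≥ 199 − 23.4·s*, i.e. s* ≥ 4.15.
Mid-ability type (on-path payoff 157 − 8.3×1.7 = 142.89) won't mimic when 142.89 ≥ 199 − 8.3·s*, i.e. s* ≥ 6.76.
Both must hold, so s* = max(4.15, 6.76) = 6.76. The mid-ability type's constraint binds.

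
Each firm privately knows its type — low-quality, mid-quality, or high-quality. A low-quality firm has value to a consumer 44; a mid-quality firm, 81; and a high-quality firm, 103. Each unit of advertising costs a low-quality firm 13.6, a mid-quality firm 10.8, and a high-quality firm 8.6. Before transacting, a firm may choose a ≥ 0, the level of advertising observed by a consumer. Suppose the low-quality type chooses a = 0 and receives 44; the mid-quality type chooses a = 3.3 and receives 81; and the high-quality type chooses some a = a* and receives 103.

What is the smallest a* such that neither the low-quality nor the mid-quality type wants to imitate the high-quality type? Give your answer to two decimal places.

Mid-quality type (on-path payoff 81 − 10.8×3.3 = 45.36) won't mimic when 45.36 ≥ 103 − 10.8·a*, i.e. a* ≥ 5.34.
Low-quality type (on-path payoff 44) won't mimic when 44 ≥ 103 − 13.6·a*, i.e. a* ≥ 4.34.
Both must hold, so a* = max(4.34, 5.34) = 5.34. The mid-quality type's constraint binds.

5.34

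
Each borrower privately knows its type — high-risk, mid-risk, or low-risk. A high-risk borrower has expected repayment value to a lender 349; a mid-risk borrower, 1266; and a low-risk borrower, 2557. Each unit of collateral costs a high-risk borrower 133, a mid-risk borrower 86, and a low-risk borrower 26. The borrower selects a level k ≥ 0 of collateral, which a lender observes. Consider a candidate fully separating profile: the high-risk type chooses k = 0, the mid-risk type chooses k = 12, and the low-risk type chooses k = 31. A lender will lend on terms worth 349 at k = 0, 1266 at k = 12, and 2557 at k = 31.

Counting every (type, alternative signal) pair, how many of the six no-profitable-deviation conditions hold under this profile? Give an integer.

Mid-risk (own payoff 1266 − 86×12 = 234): to k=0 gives 349 → profitable ✗; to k=31 gives 2557 − 86×31 = -109 → no gain ✓.
High-risk (own payoff 349): to k=12 gives 1266 − 133×12 = -330 → no gain ✓; to k=31 gives 2557 − 133×31 = -1566 → no gain ✓.
Low-risk (own payoff 2557 − 26×31 = 1751): to k=0 gives 349 → no gain ✓; to k=12 gives 1266 − 26×12 = 954 → no gain ✓.
5 of the 6 constraints hold; not an equilibrium.

5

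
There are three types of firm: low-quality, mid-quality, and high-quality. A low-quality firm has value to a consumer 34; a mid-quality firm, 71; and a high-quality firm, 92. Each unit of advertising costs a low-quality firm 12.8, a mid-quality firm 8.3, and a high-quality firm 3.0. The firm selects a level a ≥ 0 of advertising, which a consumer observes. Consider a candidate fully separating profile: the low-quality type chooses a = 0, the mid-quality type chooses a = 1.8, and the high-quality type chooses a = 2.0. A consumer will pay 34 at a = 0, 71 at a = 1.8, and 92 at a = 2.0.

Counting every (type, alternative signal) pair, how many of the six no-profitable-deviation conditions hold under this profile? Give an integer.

3

High-quality (own payoff 92 − 3.0×2.0 = 86): to a=0 gives 34 → no gain ✓; to a=1.8 gives 71 − 3.0×1.8 = 65.6 → no gain ✓.
Mid-quality (own payoff 71 − 8.3×1.8 = 56.06): to a=0 gives 34 → no gain ✓; to a=2.0 gives 92 − 8.3×2.0 = 75.4 → profitable ✗.
Low-quality (own payoff 34): to a=1.8 gives 71 − 12.8×1.8 = 47.96 → profitable ✗; to a=2.0 gives 92 − 12.8×2.0 = 66.4 → profitable ✗.
3 of the 6 constraints hold; not an equilibrium.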